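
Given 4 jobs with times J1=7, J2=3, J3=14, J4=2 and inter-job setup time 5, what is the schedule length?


Makespan = Σ processing + (n-1) × setup
= (7 + 3 + 14 + 2) + (4-1)×5
= 26 + 15
= 41 time units


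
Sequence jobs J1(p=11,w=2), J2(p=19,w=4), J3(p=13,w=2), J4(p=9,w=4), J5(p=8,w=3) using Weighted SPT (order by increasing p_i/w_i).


WSPT (Smith's rule): sort by p/w ascending
  J4: p/w = 9/4 = 2.250
  J5: p/w = 8/3 = 2.667
  J2: p/w = 19/4 = 4.750
  J1: p/w = 11/2 = 5.500
  J3: p/w = 13/2 = 6.500
Order: J4 → J5 → J2 → J1 → J3


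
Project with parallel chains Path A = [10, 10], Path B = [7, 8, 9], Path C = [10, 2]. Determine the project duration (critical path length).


Path A: 10 + 10 = 20
Path B: 7 + 8 + 9 = 24
Path C: 10 + 2 = 12
Critical path = longest = max(20, 24, 12)
= 24 (Path B)


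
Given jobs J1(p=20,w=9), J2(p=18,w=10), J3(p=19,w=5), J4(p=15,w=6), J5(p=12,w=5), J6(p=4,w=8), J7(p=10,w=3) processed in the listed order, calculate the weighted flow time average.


Completion times:
  J1: C=20, w×C=9×20=180
  J2: C=38, w×C=10×38=380
  J3: C=57, w×C=5×57=285
  J4: C=72, w×C=6×72=432
  J5: C=84, w×C=5×84=420
  J6: C=88, w×C=8×88=704
  J7: C=98, w×C=3×98=294
Sum w×C = 2695
Sum w = 46
Weighted avg = 2695/46
= 58.59


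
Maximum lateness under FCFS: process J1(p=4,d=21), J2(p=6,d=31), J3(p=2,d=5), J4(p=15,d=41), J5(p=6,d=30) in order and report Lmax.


Lateness per job (L = C - d):
  J1: C=4, d=21, L=-17
  J2: C=10, d=31, L=-21
  J3: C=12, d=5, L=7
  J4: C=27, d=41, L=-14
  J5: C=33, d=30, L=3
Lmax = max(-17, -21, 7, -14, 3)
= 7


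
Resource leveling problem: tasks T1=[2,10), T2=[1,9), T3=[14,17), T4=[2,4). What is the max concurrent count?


Check each time point for overlaps:
  t=2: 3 tasks active (T1, T2, T4)
Max concurrent = 3


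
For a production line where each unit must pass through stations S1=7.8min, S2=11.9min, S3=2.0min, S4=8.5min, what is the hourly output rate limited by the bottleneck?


Bottleneck = longest station time
Station times: [7.8, 11.9, 2.0, 8.5]
Max = 11.9 min
Rate = 60 / 11.9
= 5.04 units/hour (bottleneck: 11.9min)


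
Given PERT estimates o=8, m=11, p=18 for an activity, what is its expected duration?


te = (o + 4m + p) / 6
= (8 + 4×11 + 18) / 6
= (8 + 44 + 18) / 6
= 70 / 6
= 11.67


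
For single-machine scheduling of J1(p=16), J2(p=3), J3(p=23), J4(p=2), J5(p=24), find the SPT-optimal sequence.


SPT: sort by shortest processing time
  J4: p=2
  J2: p=3
  J1: p=16
  J3: p=23
  J5: p=24
Order: J4 → J2 → J1 → J3 → J5


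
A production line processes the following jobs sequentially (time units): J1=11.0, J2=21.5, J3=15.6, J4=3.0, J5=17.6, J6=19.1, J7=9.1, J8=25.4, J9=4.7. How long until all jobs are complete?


Sequential makespan: sum all processing times
= 11.0 + 21.5 + 15.6 + 3.0 + 17.6 + 19.1 + 9.1 + 25.4 + 4.7
= 127.0 time units


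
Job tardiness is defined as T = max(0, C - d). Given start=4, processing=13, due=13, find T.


Completion = start + processing = 4 + 13 = 17
Tardiness = max(0, C - d) = max(0, 17 - 13)
= max(0, 4)
= 4


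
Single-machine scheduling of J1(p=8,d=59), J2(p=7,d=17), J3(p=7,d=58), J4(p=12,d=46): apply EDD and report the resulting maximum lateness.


EDD order: J2 → J4 → J3 → J1
Completion and lateness:
  J2: C=7, d=17, L=7-17=-10
  J4: C=19, d=46, L=19-46=-27
  J3: C=26, d=58, L=26-58=-32
  J1: C=34, d=59, L=34-59=-25
Lmax = max(-10, -27, -32, -25)
= -10


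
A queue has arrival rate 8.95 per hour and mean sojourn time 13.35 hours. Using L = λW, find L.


Little's law: L = λ × W
= 8.95 × 13.35
= 119.48


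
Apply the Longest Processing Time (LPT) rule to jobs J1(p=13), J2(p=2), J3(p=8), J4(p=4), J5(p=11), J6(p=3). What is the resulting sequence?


LPT: sort by longest processing time first
  J1: p=13
  J5: p=11
  J3: p=8
  J4: p=4
  J6: p=3
  J2: p=2
Order: J1 → J5 → J3 → J4 → J6 → J2


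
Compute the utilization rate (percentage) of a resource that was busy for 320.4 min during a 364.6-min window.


Utilization = busy / total × 100
= 320.4 / 364.6 × 100
= 87.9%


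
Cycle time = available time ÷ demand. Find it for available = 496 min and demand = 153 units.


Cycle time = available time / demand
= 496 / 153
= 3.24 min/unit


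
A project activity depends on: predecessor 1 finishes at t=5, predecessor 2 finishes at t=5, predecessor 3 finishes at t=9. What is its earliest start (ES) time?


ES = max of all predecessor completion times
Predecessors: [5, 5, 9]
ES = max(5, 5, 9)
= 9


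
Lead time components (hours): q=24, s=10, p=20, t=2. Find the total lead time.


Lead time = queue + setup + processing + transit
= 24 + 10 + 20 + 2
= 56 hours


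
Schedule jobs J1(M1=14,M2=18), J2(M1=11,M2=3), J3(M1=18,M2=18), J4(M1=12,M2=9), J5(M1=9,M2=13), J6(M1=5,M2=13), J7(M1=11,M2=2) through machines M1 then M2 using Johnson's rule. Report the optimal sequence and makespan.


Johnson's rule:
Group 1 (M1≤M2, sort by M1): ['J6', 'J5', 'J1', 'J3']
Group 2 (M1>M2, sort desc M2): ['J4', 'J2', 'J7']
Sequence: J6 → J5 → J1 → J3 → J4 → J2 → J7
Makespan calculation:
  J6: M1 done=5, M2 done=18
  J5: M1 done=14, M2 done=31
  J1: M1 done=28, M2 done=49
  J3: M1 done=46, M2 done=67
  J4: M1 done=58, M2 done=76
  J2: M1 done=69, M2 done=79
  J7: M1 done=80, M2 done=82
= Sequence: J6 → J5 → J1 → J3 → J4 → J2 → J7, Makespan: 82


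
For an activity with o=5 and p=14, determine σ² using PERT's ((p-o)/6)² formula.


σ² = ((p - o) / 6)² = (p - o)² / 36
= (14 - 5)² / 36
= 9² / 36
= 81 / 36
= 2.2500


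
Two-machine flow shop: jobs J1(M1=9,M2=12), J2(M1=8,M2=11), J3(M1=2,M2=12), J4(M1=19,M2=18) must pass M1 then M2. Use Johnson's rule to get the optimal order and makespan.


Johnson's rule:
Group 1 (M1≤M2, sort by M1): ['J3', 'J2', 'J1']
Group 2 (M1>M2, sort desc M2): ['J4']
Sequence: J3 → J2 → J1 → J4
Makespan calculation:
  J3: M1 done=2, M2 done=14
  J2: M1 done=10, M2 done=25
  J1: M1 done=19, M2 done=37
  J4: M1 done=38, M2 done=56
= Sequence: J3 → J2 → J1 → J4, Makespan: 56


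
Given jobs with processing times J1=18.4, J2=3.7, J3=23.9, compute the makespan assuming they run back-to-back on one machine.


Sequential makespan: sum all processing times
= 18.4 + 3.7 + 23.9
= 46.0 time units


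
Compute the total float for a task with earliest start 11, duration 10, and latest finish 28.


EF = ES + duration = 11 + 10 = 21
LS = LF - duration = 28 - 10 = 18
Total Float = LF - EF = 28 - 21
(or LS - ES = 18 - 11)
= 7


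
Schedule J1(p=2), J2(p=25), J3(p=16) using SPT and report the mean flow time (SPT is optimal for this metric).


SPT order: J1 → J3 → J2
Completion times:
  J1: C=2
  J3: C=18
  J2: C=43
Sum = 63, n = 3
Mean flow = 63/3
= 21.00


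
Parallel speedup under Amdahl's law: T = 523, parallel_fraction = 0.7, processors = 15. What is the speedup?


Amdahl's law: T_p = T × ((1-p) + p/N)
= 523 × ((1-0.7) + 0.7/15)
= 523 × (0.30 + 0.0467)
= 523 × 0.3467
= 181.31
Speedup = 523/181.31
= 2.88×


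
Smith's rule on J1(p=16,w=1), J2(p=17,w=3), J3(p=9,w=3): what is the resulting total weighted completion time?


WSPT order (by p/w): J3 → J2 → J1
  J3: C=9, w·C=3×9=27
  J2: C=26, w·C=3×26=78
  J1: C=42, w·C=1×42=42
Σ w·C = 147
= 147


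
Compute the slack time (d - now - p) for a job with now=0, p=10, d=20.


Slack = due - current_time - processing
= 20 - 0 - 10
= 10


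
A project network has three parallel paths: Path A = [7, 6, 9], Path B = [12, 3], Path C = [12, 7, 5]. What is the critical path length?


Path A: 7 + 6 + 9 = 22
Path B: 12 + 3 = 15
Path C: 12 + 7 + 5 = 24
Critical path = longest = max(22, 15, 24)
= 24 (Path C)


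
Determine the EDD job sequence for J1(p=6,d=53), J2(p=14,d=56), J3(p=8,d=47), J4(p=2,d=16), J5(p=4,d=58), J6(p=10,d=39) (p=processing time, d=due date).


EDD: sort by earliest due date
  J4: d=16, p=2
  J6: d=39, p=10
  J3: d=47, p=8
  J1: d=53, p=6
  J2: d=56, p=14
  J5: d=58, p=4
Order: J4 → J6 → J3 → J1 → J2 → J5


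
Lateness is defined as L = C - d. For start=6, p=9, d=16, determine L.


Completion = 6 + 9 = 15
Lateness = C - d = 15 - 16
= -1


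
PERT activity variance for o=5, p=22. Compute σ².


σ² = ((p - o) / 6)² = (p - o)² / 36
= (22 - 5)² / 36
= 17² / 36
= 289 / 36
= 8.0278


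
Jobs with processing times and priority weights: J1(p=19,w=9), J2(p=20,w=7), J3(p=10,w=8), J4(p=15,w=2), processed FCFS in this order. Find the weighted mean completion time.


Completion times:
  J1: C=19, w×C=9×19=171
  J2: C=39, w×C=7×39=273
  J3: C=49, w×C=8×49=392
  J4: C=64, w×C=2×64=128
Sum w×C = 964
Sum w = 26
Weighted avg = 964/26
= 37.08


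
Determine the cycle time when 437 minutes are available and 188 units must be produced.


Cycle time = available time / demand
= 437 / 188
= 2.32 min/unit


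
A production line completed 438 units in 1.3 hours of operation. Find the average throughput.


Throughput = units / time
= 438 / 1.3
= 336.9 units/hour


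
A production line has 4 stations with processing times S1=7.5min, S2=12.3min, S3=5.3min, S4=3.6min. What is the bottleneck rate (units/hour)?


Bottleneck = longest station time
Station times: [7.5, 12.3, 5.3, 3.6]
Max = 12.3 min
Rate = 60 / 12.3
= 4.88 units/hour (bottleneck: 12.3min)


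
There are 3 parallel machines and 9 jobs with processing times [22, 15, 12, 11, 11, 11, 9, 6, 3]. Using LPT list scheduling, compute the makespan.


Jobs (LPT sorted): [22, 15, 12, 11, 11, 11, 9, 6, 3]
Machines: 3
  J=22 → Machine 1 (load: 0+22=22)
  J=15 → Machine 2 (load: 0+15=15)
  J=12 → Machine 3 (load: 0+12=12)
  J=11 → Machine 3 (load: 12+11=23)
  J=11 → Machine 2 (load: 15+11=26)
  J=11 → Machine 1 (load: 22+11=33)
  J=9 → Machine 3 (load: 23+9=32)
  J=6 → Machine 2 (load: 26+6=32)
  J=3 → Machine 2 (load: 32+3=35)
Machine loads: [33, 35, 32]
Makespan = max = 35 time units


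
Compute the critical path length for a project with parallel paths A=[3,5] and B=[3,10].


Path A: 3 + 5 = 8
Path B: 3 + 10 = 13
Critical path = longest = max(8, 13)
= 13 (Path B)


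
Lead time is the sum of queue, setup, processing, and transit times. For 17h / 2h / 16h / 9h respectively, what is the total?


Lead time = queue + setup + processing + transit
= 17 + 2 + 16 + 9
= 44 hours


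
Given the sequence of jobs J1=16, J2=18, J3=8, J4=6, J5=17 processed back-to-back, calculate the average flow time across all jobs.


Completion times:
  J1: completes at 16
  J2: completes at 34
  J3: completes at 42
  J4: completes at 48
  J5: completes at 65
Sum = 205
Average = 205/5
= 41.00


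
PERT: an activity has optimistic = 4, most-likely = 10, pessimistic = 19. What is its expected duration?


te = (o + 4m + p) / 6
= (4 + 4×10 + 19) / 6
= (4 + 40 + 19) / 6
= 63 / 6
= 10.50


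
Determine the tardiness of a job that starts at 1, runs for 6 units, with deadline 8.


Completion = start + processing = 1 + 6 = 7
Tardiness = max(0, C - d) = max(0, 7 - 8)
= max(0, -1)
= 0


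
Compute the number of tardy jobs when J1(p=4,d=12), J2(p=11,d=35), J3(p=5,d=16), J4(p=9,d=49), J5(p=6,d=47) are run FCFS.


Completion vs due date:
  J1: C=4, d=12 → on time
  J2: C=15, d=35 → on time
  J3: C=20, d=16 → TARDY
  J4: C=29, d=49 → on time
  J5: C=35, d=47 → on time
Tardy jobs: J3
Count = 1


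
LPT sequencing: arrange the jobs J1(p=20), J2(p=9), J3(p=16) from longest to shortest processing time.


LPT: sort by longest processing time first
  J1: p=20
  J3: p=16
  J2: p=9
Order: J1 → J3 → J2


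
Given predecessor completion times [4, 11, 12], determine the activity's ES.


ES = max of all predecessor completion times
Predecessors: [4, 11, 12]
ES = max(4, 11, 12)
= 12


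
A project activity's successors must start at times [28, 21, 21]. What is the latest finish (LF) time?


LF = min of all successor start times
Successors start at: [28, 21, 21]
LF = min(28, 21, 21)
= 21


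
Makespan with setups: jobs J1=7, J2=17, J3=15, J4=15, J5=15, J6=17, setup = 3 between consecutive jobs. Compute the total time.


Makespan = Σ processing + (n-1) × setup
= (7 + 17 + 15 + 15 + 15 + 17) + (6-1)×3
= 86 + 15
= 101 time units


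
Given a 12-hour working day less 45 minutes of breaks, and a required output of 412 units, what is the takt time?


Available = 12×60 - 45 = 675 min
Takt time = 675 / 412
= 1.64 min/unit


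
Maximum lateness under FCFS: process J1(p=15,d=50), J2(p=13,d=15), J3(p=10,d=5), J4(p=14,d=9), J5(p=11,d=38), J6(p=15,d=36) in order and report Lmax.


Lateness per job (L = C - d):
  J1: C=15, d=50, L=-35
  J2: C=28, d=15, L=13
  J3: C=38, d=5, L=33
  J4: C=52, d=9, L=43
  J5: C=63, d=38, L=25
  J6: C=78, d=36, L=42
Lmax = max(-35, 13, 33, 43, 25, 42)
= 43


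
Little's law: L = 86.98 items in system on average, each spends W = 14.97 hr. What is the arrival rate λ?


Little's law: L = λW → λ = L / W
= 86.98 / 14.97
= 5.81 per hour


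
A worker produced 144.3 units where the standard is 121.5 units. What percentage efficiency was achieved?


Efficiency = (actual / standard) × 100
= (144.3 / 121.5) × 100
= 118.8%


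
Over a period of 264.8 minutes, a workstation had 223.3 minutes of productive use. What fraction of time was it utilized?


Utilization = busy / total × 100
= 223.3 / 264.8 × 100
= 84.3%


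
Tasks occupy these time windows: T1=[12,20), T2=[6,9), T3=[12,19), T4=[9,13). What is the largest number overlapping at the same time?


Check each time point for overlaps:
  t=12: 3 tasks active (T1, T3, T4)
Max concurrent = 3


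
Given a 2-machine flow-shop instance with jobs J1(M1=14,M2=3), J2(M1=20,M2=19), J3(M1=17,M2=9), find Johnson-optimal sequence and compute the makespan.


Johnson's rule:
Group 1 (M1≤M2, sort by M1): []
Group 2 (M1>M2, sort desc M2): ['J2', 'J3', 'J1']
Sequence: J2 → J3 → J1
Makespan calculation:
  J2: M1 done=20, M2 done=39
  J3: M1 done=37, M2 done=48
  J1: M1 done=51, M2 done=54
= Sequence: J2 → J3 → J1, Makespan: 54


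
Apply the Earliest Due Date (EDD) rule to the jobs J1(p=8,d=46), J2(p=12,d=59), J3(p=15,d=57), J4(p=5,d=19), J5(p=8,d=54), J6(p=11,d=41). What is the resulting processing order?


EDD: sort by earliest due date
  J4: d=19, p=5
  J6: d=41, p=11
  J1: d=46, p=8
  J5: d=54, p=8
  J3: d=57, p=15
  J2: d=59, p=12
Order: J4 → J6 → J1 → J5 → J3 → J2


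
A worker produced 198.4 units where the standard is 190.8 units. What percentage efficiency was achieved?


Efficiency = (actual / standard) × 100
= (198.4 / 190.8) × 100
= 104.0%


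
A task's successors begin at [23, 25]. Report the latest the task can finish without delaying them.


LF = min of all successor start times
Successors start at: [23, 25]
LF = min(23, 25)
= 23


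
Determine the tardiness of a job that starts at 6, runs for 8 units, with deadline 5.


Completion = start + processing = 6 + 8 = 14
Tardiness = max(0, C - d) = max(0, 14 - 5)
= max(0, 9)
= 9


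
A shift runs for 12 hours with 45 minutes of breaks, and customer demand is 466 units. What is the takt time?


Available = 12×60 - 45 = 675 min
Takt time = 675 / 466
= 1.45 min/unit


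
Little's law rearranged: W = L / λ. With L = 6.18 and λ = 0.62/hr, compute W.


Little's law: L = λW → W = L / λ
= 6.18 / 0.62
= 9.97 hours


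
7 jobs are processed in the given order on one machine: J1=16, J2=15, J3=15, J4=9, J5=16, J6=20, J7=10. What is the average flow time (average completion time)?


Completion times:
  J1: completes at 16
  J2: completes at 31
  J3: completes at 46
  J4: completes at 55
  J5: completes at 71
  J6: completes at 91
  J7: completes at 101
Sum = 411
Average = 411/7
= 58.71


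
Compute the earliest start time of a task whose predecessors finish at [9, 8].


ES = max of all predecessor completion times
Predecessors: [9, 8]
ES = max(9, 8)
= 9


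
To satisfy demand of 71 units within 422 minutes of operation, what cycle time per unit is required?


Cycle time = available time / demand
= 422 / 71
= 5.94 min/unit


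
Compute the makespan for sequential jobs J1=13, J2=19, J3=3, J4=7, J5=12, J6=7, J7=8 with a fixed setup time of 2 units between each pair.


Makespan = Σ processing + (n-1) × setup
= (13 + 19 + 3 + 7 + 12 + 7 + 8) + (7-1)×2
= 69 + 12
= 81 time units


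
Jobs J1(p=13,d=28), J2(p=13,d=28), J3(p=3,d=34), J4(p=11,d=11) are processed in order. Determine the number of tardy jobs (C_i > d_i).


Completion vs due date:
  J1: C=13, d=28 → on time
  J2: C=26, d=28 → on time
  J3: C=29, d=34 → on time
  J4: C=40, d=11 → TARDY
Tardy jobs: J4
Count = 1


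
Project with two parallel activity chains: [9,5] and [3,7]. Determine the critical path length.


Path A: 9 + 5 = 14
Path B: 3 + 7 = 10
Critical path = longest = max(14, 10)
= 14 (Path A)


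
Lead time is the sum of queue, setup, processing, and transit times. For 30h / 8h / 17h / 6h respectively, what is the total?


Lead time = queue + setup + processing + transit
= 30 + 8 + 17 + 6
= 61 hours


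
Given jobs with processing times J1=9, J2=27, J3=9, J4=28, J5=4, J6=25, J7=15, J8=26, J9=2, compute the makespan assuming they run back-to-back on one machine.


Sequential makespan: sum all processing times
= 9 + 27 + 9 + 28 + 4 + 25 + 15 + 26 + 2
= 145 time units


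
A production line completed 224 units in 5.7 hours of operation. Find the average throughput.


Throughput = units / time
= 224 / 5.7
= 39.3 units/hour


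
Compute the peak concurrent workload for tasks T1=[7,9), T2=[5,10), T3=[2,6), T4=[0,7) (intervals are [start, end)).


Check each time point for overlaps:
  t=5: 3 tasks active (T2, T3, T4)
Max concurrent = 3


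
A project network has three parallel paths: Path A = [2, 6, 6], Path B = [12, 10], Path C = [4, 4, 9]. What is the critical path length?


Path A: 2 + 6 + 6 = 14
Path B: 12 + 10 = 22
Path C: 4 + 4 + 9 = 17
Critical path = longest = max(14, 22, 17)
= 22 (Path B)


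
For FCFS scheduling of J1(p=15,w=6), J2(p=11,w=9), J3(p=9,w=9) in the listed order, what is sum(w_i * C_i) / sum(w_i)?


Completion times:
  J1: C=15, w×C=6×15=90
  J2: C=26, w×C=9×26=234
  J3: C=35, w×C=9×35=315
Sum w×C = 639
Sum w = 24
Weighted avg = 639/24
= 26.62


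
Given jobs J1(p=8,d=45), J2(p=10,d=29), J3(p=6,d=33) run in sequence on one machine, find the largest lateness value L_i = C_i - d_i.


Lateness per job (L = C - d):
  J1: C=8, d=45, L=-37
  J2: C=18, d=29, L=-11
  J3: C=24, d=33, L=-9
Lmax = max(-37, -11, -9)
= -9


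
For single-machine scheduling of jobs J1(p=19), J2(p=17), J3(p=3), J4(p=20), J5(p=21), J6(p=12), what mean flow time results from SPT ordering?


SPT order: J3 → J6 → J2 → J1 → J4 → J5
Completion times:
  J3: C=3
  J6: C=15
  J2: C=32
  J1: C=51
  J4: C=71
  J5: C=92
Sum = 264, n = 6
Mean flow = 264/6
= 44.00


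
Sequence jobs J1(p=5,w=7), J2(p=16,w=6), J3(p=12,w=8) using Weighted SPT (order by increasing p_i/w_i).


WSPT (Smith's rule): sort by p/w ascending
  J1: p/w = 5/7 = 0.714
  J3: p/w = 12/8 = 1.500
  J2: p/w = 16/6 = 2.667
Order: J1 → J3 → J2


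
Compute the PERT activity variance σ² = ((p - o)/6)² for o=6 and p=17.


σ² = ((p - o) / 6)² = (p - o)² / 36
= (17 - 6)² / 36
= 11² / 36
= 121 / 36
= 3.3611


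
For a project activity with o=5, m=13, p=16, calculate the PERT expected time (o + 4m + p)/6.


te = (o + 4m + p) / 6
= (5 + 4×13 + 16) / 6
= (5 + 52 + 16) / 6
= 73 / 6
= 12.17


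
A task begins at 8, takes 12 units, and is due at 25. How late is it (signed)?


Completion = 8 + 12 = 20
Lateness = C - d = 20 - 25
= -5


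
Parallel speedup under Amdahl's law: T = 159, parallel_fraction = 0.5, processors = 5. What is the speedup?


Amdahl's law: T_p = T × ((1-p) + p/N)
= 159 × ((1-0.5) + 0.5/5)
= 159 × (0.50 + 0.1000)
= 159 × 0.6000
= 95.40
Speedup = 159/95.40
= 1.67×


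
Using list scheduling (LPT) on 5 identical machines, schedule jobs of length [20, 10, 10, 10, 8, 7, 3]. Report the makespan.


Jobs (LPT sorted): [20, 10, 10, 10, 8, 7, 3]
Machines: 5
  J=20 → Machine 1 (load: 0+20=20)
  J=10 → Machine 2 (load: 0+10=10)
  J=10 → Machine 3 (load: 0+10=10)
  J=10 → Machine 4 (load: 0+10=10)
  J=8 → Machine 5 (load: 0+8=8)
  J=7 → Machine 5 (load: 8+7=15)
  J=3 → Machine 2 (load: 10+3=13)
Machine loads: [20, 13, 10, 10, 15]
Makespan = max = 20 time units


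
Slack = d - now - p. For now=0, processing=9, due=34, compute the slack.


Slack = due - current_time - processing
= 34 - 0 - 9
= 25


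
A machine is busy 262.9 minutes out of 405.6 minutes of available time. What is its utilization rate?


Utilization = busy / total × 100
= 262.9 / 405.6 × 100
= 64.8%


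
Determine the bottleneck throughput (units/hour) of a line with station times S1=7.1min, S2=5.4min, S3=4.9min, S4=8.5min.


Bottleneck = longest station time
Station times: [7.1, 5.4, 4.9, 8.5]
Max = 8.5 min
Rate = 60 / 8.5
= 7.06 units/hour (bottleneck: 8.5min)


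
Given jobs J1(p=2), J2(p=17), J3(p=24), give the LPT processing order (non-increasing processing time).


LPT: sort by longest processing time first
  J3: p=24
  J2: p=17
  J1: p=2
Order: J3 → J2 → J1


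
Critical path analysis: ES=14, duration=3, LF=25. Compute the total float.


EF = ES + duration = 14 + 3 = 17
LS = LF - duration = 25 - 3 = 22
Total Float = LF - EF = 25 - 17
(or LS - ES = 22 - 14)
= 8


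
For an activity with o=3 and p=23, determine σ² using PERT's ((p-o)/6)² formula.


σ² = ((p - o) / 6)² = (p - o)² / 36
= (23 - 3)² / 36
= 20² / 36
= 400 / 36
= 11.1111


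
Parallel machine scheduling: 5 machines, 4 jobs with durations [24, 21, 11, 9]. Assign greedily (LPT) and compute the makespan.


Jobs (LPT sorted): [24, 21, 11, 9]
Machines: 5
  J=24 → Machine 1 (load: 0+24=24)
  J=21 → Machine 2 (load: 0+21=21)
  J=11 → Machine 3 (load: 0+11=11)
  J=9 → Machine 4 (load: 0+9=9)
Machine loads: [24, 21, 11, 9, 0]
Makespan = max = 24 time units


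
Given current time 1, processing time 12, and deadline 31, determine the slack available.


Slack = due - current_time - processing
= 31 - 1 - 12
= 18


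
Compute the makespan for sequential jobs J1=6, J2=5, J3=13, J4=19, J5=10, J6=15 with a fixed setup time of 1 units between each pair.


Makespan = Σ processing + (n-1) × setup
= (6 + 5 + 13 + 19 + 10 + 15) + (6-1)×1
= 68 + 5
= 73 time units


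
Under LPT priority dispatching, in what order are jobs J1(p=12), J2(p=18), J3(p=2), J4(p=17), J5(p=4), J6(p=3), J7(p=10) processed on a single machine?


LPT: sort by longest processing time first
  J2: p=18
  J4: p=17
  J1: p=12
  J7: p=10
  J5: p=4
  J6: p=3
  J3: p=2
Order: J2 → J4 → J1 → J7 → J5 → J6 → J3


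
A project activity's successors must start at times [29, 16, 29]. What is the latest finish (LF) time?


LF = min of all successor start times
Successors start at: [29, 16, 29]
LF = min(29, 16, 29)
= 16


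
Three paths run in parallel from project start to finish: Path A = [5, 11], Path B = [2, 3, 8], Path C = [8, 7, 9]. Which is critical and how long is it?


Path A: 5 + 11 = 16
Path B: 2 + 3 + 8 = 13
Path C: 8 + 7 + 9 = 24
Critical path = longest = max(16, 13, 24)
= 24 (Path C)


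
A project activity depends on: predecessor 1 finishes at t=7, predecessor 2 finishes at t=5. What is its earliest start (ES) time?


ES = max of all predecessor completion times
Predecessors: [7, 5]
ES = max(7, 5)
= 7


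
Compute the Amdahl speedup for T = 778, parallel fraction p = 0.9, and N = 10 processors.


Amdahl's law: T_p = T × ((1-p) + p/N)
= 778 × ((1-0.9) + 0.9/10)
= 778 × (0.10 + 0.0900)
= 778 × 0.1900
= 147.82
Speedup = 778/147.82
= 5.26×


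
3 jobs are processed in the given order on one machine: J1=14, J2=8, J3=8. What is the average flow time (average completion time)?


Completion times:
  J1: completes at 14
  J2: completes at 22
  J3: completes at 30
Sum = 66
Average = 66/3
= 22.00


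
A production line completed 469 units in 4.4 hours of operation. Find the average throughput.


Throughput = units / time
= 469 / 4.4
= 106.6 units/hour


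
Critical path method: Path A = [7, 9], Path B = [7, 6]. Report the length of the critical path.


Path A: 7 + 9 = 16
Path B: 7 + 6 = 13
Critical path = longest = max(16, 13)
= 16 (Path A)


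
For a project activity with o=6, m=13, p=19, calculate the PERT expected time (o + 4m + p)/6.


te = (o + 4m + p) / 6
= (6 + 4×13 + 19) / 6
= (6 + 52 + 19) / 6
= 77 / 6
= 12.83


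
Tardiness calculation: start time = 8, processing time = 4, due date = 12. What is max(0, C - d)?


Completion = start + processing = 8 + 4 = 12
Tardiness = max(0, C - d) = max(0, 12 - 12)
= max(0, 0)
= 0


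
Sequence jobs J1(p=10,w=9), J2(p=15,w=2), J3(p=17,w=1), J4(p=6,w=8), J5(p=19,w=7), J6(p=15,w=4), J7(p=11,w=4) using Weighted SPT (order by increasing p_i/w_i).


WSPT (Smith's rule): sort by p/w ascending
  J4: p/w = 6/8 = 0.750
  J1: p/w = 10/9 = 1.111
  J5: p/w = 19/7 = 2.714
  J7: p/w = 11/4 = 2.750
  J6: p/w = 15/4 = 3.750
  J2: p/w = 15/2 = 7.500
  J3: p/w = 17/1 = 17.000
Order: J4 → J1 → J5 → J7 → J6 → J2 → J3


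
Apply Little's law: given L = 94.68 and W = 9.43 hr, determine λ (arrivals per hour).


Little's law: L = λW → λ = L / W
= 94.68 / 9.43
= 10.04 per hour


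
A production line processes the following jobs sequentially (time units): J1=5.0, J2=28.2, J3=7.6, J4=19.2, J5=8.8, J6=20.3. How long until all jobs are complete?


Sequential makespan: sum all processing times
= 5.0 + 28.2 + 7.6 + 19.2 + 8.8 + 20.3
= 89.1 time units


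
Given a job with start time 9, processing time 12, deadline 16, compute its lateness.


Completion = 9 + 12 = 21
Lateness = C - d = 21 - 16
= 5


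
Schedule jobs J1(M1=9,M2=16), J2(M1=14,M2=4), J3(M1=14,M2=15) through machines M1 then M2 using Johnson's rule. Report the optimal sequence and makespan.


Johnson's rule:
Group 1 (M1≤M2, sort by M1): ['J1', 'J3']
Group 2 (M1>M2, sort desc M2): ['J2']
Sequence: J1 → J3 → J2
Makespan calculation:
  J1: M1 done=9, M2 done=25
  J3: M1 done=23, M2 done=40
  J2: M1 done=37, M2 done=44
= Sequence: J1 → J3 → J2, Makespan: 44


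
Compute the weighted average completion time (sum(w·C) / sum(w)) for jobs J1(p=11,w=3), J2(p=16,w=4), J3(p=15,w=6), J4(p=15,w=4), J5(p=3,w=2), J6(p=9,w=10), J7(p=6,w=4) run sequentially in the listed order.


Completion times:
  J1: C=11, w×C=3×11=33
  J2: C=27, w×C=4×27=108
  J3: C=42, w×C=6×42=252
  J4: C=57, w×C=4×57=228
  J5: C=60, w×C=2×60=120
  J6: C=69, w×C=10×69=690
  J7: C=75, w×C=4×75=300
Sum w×C = 1731
Sum w = 33
Weighted avg = 1731/33
= 52.45


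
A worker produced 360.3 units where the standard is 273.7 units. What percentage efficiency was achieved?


Efficiency = (actual / standard) × 100
= (360.3 / 273.7) × 100
= 131.6%


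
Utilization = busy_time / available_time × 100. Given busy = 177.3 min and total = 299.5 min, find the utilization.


Utilization = busy / total × 100
= 177.3 / 299.5 × 100
= 59.2%


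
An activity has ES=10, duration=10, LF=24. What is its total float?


EF = ES + duration = 10 + 10 = 20
LS = LF - duration = 24 - 10 = 14
Total Float = LF - EF = 24 - 20
(or LS - ES = 14 - 10)
= 4


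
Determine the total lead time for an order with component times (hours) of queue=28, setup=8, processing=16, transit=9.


Lead time = queue + setup + processing + transit
= 28 + 8 + 16 + 9
= 61 hours


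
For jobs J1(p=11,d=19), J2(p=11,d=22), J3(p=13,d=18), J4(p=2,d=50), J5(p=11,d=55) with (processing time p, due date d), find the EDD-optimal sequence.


EDD: sort by earliest due date
  J3: d=18, p=13
  J1: d=19, p=11
  J2: d=22, p=11
  J4: d=50, p=2
  J5: d=55, p=11
Order: J3 → J1 → J2 → J4 → J5


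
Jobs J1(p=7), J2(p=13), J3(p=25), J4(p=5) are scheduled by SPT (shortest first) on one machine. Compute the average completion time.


SPT order: J4 → J1 → J2 → J3
Completion times:
  J4: C=5
  J1: C=12
  J2: C=25
  J3: C=50
Sum = 92, n = 4
Mean flow = 92/4
= 23.00


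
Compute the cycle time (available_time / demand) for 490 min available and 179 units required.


Cycle time = available time / demand
= 490 / 179
= 2.74 min/unit


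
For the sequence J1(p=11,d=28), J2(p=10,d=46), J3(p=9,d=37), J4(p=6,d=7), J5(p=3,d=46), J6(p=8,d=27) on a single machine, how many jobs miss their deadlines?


Completion vs due date:
  J1: C=11, d=28 → on time
  J2: C=21, d=46 → on time
  J3: C=30, d=37 → on time
  J4: C=36, d=7 → TARDY
  J5: C=39, d=46 → on time
  J6: C=47, d=27 → TARDY
Tardy jobs: J4, J6
Count = 2


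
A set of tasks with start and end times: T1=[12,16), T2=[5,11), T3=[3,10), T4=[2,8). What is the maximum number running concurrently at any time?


Check each time point for overlaps:
  t=5: 3 tasks active (T2, T3, T4)
Max concurrent = 3


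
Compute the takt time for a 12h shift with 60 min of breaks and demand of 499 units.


Available = 12×60 - 60 = 660 min
Takt time = 660 / 499
= 1.32 min/unit


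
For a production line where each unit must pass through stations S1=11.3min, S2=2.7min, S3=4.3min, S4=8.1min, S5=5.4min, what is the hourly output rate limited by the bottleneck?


Bottleneck = longest station time
Station times: [11.3, 2.7, 4.3, 8.1, 5.4]
Max = 11.3 min
Rate = 60 / 11.3
= 5.31 units/hour (bottleneck: 11.3min)


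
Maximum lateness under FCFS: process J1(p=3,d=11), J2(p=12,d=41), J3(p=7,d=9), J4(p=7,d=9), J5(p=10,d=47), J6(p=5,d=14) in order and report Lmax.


Lateness per job (L = C - d):
  J1: C=3, d=11, L=-8
  J2: C=15, d=41, L=-26
  J3: C=22, d=9, L=13
  J4: C=29, d=9, L=20
  J5: C=39, d=47, L=-8
  J6: C=44, d=14, L=30
Lmax = max(-8, -26, 13, 20, -8, 30)
= 30


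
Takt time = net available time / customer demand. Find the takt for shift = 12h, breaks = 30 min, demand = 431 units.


Available = 12×60 - 30 = 690 min
Takt time = 690 / 431
= 1.60 min/unit


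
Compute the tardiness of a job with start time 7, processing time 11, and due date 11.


Completion = start + processing = 7 + 11 = 18
Tardiness = max(0, C - d) = max(0, 18 - 11)
= max(0, 7)
= 7


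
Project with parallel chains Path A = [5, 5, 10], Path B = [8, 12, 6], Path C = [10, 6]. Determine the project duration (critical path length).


Path A: 5 + 5 + 10 = 20
Path B: 8 + 12 + 6 = 26
Path C: 10 + 6 = 16
Critical path = longest = max(20, 26, 16)
= 26 (Path B)


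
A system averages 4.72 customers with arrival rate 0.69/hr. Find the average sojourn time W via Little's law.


Little's law: L = λW → W = L / λ
= 4.72 / 0.69
= 6.84 hours


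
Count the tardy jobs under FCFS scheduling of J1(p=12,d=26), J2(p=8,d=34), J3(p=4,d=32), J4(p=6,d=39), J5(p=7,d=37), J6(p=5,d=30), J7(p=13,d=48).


Completion vs due date:
  J1: C=12, d=26 → on time
  J2: C=20, d=34 → on time
  J3: C=24, d=32 → on time
  J4: C=30, d=39 → on time
  J5: C=37, d=37 → on time
  J6: C=42, d=30 → TARDY
  J7: C=55, d=48 → TARDY
Tardy jobs: J6, J7
Count = 2


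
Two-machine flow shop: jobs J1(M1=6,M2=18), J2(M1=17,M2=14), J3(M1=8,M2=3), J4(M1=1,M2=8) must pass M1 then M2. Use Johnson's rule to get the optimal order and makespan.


Johnson's rule:
Group 1 (M1≤M2, sort by M1): ['J4', 'J1']
Group 2 (M1>M2, sort desc M2): ['J2', 'J3']
Sequence: J4 → J1 → J2 → J3
Makespan calculation:
  J4: M1 done=1, M2 done=9
  J1: M1 done=7, M2 done=27
  J2: M1 done=24, M2 done=41
  J3: M1 done=32, M2 done=44
= Sequence: J4 → J1 → J2 → J3, Makespan: 44


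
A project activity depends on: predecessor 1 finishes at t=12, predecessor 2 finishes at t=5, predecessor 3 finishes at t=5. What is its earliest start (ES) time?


ES = max of all predecessor completion times
Predecessors: [12, 5, 5]
ES = max(12, 5, 5)
= 12


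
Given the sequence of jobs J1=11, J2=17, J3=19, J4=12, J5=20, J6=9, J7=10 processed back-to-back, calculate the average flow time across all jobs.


Completion times:
  J1: completes at 11
  J2: completes at 28
  J3: completes at 47
  J4: completes at 59
  J5: completes at 79
  J6: completes at 88
  J7: completes at 98
Sum = 410
Average = 410/7
= 58.57


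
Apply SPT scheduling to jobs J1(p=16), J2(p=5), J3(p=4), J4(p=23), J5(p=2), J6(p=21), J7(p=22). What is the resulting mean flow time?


SPT order: J5 → J3 → J2 → J1 → J6 → J7 → J4
Completion times:
  J5: C=2
  J3: C=6
  J2: C=11
  J1: C=27
  J6: C=48
  J7: C=70
  J4: C=93
Sum = 257, n = 7
Mean flow = 257/7
= 36.71


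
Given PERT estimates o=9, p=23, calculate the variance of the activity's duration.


σ² = ((p - o) / 6)² = (p - o)² / 36
= (23 - 9)² / 36
= 14² / 36
= 196 / 36
= 5.4444


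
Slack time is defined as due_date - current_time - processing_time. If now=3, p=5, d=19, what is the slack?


Slack = due - current_time - processing
= 19 - 3 - 5
= 11


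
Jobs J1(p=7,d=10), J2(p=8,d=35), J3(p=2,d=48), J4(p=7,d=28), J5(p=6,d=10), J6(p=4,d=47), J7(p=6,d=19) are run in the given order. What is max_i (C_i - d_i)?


Lateness per job (L = C - d):
  J1: C=7, d=10, L=-3
  J2: C=15, d=35, L=-20
  J3: C=17, d=48, L=-31
  J4: C=24, d=28, L=-4
  J5: C=30, d=10, L=20
  J6: C=34, d=47, L=-13
  J7: C=40, d=19, L=21
Lmax = max(-3, -20, -31, -4, 20, -13, 21)
= 21


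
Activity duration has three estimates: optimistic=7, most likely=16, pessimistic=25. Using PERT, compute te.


te = (o + 4m + p) / 6
= (7 + 4×16 + 25) / 6
= (7 + 64 + 25) / 6
= 96 / 6
= 16.00


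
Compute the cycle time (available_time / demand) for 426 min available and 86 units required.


Cycle time = available time / demand
= 426 / 86
= 4.95 min/unit


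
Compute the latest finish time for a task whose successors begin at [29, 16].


LF = min of all successor start times
Successors start at: [29, 16]
LF = min(29, 16)
= 16


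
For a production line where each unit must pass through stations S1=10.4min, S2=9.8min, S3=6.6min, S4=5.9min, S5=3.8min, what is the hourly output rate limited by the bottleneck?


Bottleneck = longest station time
Station times: [10.4, 9.8, 6.6, 5.9, 3.8]
Max = 10.4 min
Rate = 60 / 10.4
= 5.77 units/hour (bottleneck: 10.4min)


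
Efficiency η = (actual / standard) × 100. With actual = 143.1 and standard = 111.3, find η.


Efficiency = (actual / standard) × 100
= (143.1 / 111.3) × 100
= 128.6%


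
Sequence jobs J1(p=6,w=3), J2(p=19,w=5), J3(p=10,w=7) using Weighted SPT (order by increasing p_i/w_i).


WSPT (Smith's rule): sort by p/w ascending
  J3: p/w = 10/7 = 1.429
  J1: p/w = 6/3 = 2.000
  J2: p/w = 19/5 = 3.800
Order: J3 → J1 → J2


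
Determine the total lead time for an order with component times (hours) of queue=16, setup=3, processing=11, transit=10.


Lead time = queue + setup + processing + transit
= 16 + 3 + 11 + 10
= 40 hours


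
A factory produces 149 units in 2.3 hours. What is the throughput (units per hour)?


Throughput = units / time
= 149 / 2.3
= 64.8 units/hour


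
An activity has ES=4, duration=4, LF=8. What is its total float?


EF = ES + duration = 4 + 4 = 8
LS = LF - duration = 8 - 4 = 4
Total Float = LF - EF = 8 - 8
(or LS - ES = 4 - 4)
= 0


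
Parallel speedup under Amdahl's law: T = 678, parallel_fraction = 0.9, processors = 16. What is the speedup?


Amdahl's law: T_p = T × ((1-p) + p/N)
= 678 × ((1-0.9) + 0.9/16)
= 678 × (0.10 + 0.0563)
= 678 × 0.1562
= 105.94
Speedup = 678/105.94
= 6.40×


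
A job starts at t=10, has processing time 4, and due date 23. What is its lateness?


Completion = 10 + 4 = 14
Lateness = C - d = 14 - 23
= -9


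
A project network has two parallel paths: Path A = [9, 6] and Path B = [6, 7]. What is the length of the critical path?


Path A: 9 + 6 = 15
Path B: 6 + 7 = 13
Critical path = longest = max(15, 13)
= 15 (Path A)


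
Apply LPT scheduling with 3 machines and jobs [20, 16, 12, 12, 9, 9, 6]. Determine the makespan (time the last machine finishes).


Jobs (LPT sorted): [20, 16, 12, 12, 9, 9, 6]
Machines: 3
  J=20 → Machine 1 (load: 0+20=20)
  J=16 → Machine 2 (load: 0+16=16)
  J=12 → Machine 3 (load: 0+12=12)
  J=12 → Machine 3 (load: 12+12=24)
  J=9 → Machine 2 (load: 16+9=25)
  J=9 → Machine 1 (load: 20+9=29)
  J=6 → Machine 3 (load: 24+6=30)
Machine loads: [29, 25, 30]
Makespan = max = 30 time units


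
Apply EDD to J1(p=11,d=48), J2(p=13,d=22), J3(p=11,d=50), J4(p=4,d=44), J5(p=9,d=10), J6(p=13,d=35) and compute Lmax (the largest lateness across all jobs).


EDD order: J5 → J2 → J6 → J4 → J1 → J3
Completion and lateness:
  J5: C=9, d=10, L=9-10=-1
  J2: C=22, d=22, L=22-22=0
  J6: C=35, d=35, L=35-35=0
  J4: C=39, d=44, L=39-44=-5
  J1: C=50, d=48, L=50-48=2
  J3: C=61, d=50, L=61-50=11
Lmax = max(-1, 0, 0, -5, 2, 11)
= 11


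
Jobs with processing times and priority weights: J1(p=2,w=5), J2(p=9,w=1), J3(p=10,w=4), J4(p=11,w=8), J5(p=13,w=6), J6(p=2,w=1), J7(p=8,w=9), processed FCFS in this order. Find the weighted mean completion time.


Completion times:
  J1: C=2, w×C=5×2=10
  J2: C=11, w×C=1×11=11
  J3: C=21, w×C=4×21=84
  J4: C=32, w×C=8×32=256
  J5: C=45, w×C=6×45=270
  J6: C=47, w×C=1×47=47
  J7: C=55, w×C=9×55=495
Sum w×C = 1173
Sum w = 34
Weighted avg = 1173/34
= 34.50


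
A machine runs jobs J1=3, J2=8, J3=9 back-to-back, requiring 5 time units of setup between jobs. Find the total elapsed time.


Makespan = Σ processing + (n-1) × setup
= (3 + 8 + 9) + (3-1)×5
= 20 + 10
= 30 time units


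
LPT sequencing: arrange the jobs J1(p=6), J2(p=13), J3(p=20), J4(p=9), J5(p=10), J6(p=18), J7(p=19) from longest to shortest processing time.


LPT: sort by longest processing time first
  J3: p=20
  J7: p=19
  J6: p=18
  J2: p=13
  J5: p=10
  J4: p=9
  J1: p=6
Order: J3 → J7 → J6 → J2 → J5 → J4 → J1


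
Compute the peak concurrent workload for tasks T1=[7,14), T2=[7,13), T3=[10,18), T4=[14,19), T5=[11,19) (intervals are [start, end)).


Check each time point for overlaps:
  t=11: 4 tasks active (T1, T2, T3, T5)
Max concurrent = 4


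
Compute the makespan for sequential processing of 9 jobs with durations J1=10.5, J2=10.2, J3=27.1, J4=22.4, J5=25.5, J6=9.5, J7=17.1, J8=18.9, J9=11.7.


Sequential makespan: sum all processing times
= 10.5 + 10.2 + 27.1 + 22.4 + 25.5 + 9.5 + 17.1 + 18.9 + 11.7
= 152.9 time units


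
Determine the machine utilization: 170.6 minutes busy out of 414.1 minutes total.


Utilization = busy / total × 100
= 170.6 / 414.1 × 100
= 41.2%


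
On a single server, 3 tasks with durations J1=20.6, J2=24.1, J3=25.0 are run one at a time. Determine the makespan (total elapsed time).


Sequential makespan: sum all processing times
= 20.6 + 24.1 + 25.0
= 69.7 time units


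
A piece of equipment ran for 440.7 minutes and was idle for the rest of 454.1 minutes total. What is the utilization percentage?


Utilization = busy / total × 100
= 440.7 / 454.1 × 100
= 97.0%


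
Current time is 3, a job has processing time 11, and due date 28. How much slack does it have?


Slack = due - current_time - processing
= 28 - 3 - 11
= 14


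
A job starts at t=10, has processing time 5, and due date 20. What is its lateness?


Completion = 10 + 5 = 15
Lateness = C - d = 15 - 20
= -5


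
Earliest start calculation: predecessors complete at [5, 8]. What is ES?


ES = max of all predecessor completion times
Predecessors: [5, 8]
ES = max(5, 8)
= 8


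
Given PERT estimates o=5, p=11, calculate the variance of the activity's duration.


σ² = ((p - o) / 6)² = (p - o)² / 36
= (11 - 5)² / 36
= 6² / 36
= 36 / 36
= 1.0000
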